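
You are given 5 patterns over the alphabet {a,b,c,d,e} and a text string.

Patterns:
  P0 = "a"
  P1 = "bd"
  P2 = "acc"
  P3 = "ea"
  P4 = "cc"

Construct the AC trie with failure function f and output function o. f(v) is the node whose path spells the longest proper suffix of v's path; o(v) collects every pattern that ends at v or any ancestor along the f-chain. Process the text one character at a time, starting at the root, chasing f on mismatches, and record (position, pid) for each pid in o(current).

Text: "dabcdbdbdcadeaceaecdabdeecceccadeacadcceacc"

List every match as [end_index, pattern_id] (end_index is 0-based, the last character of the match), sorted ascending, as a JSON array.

Construct AC machine:
Trie nodes:
  n0 'ε': a→1 b→2 c→8 e→6
  n1 'a': c→4  ←P0
  n2 'b': d→3
  n3 'bd': ·  ←P1
  n4 'ac': c→5
  n5 'acc': ·  ←P2
  n6 'e': a→7
  n7 'ea': ·  ←P3
  n8 'c': c→9
  n9 'cc': ·  ←P4

Failure links (BFS by depth):
  fail(1) 'a': from fail(0)=0 chase 'a': 0 ⇒ 0;  out={0}∪out(0)={0}
  fail(2) 'b': from fail(0)=0 chase 'b': 0 ⇒ 0;  out=∅∪out(0)=∅
  fail(6) 'e': from fail(0)=0 chase 'e': 0 ⇒ 0;  out=∅∪out(0)=∅
  fail(8) 'c': from fail(0)=0 chase 'c': 0 ⇒ 0;  out=∅∪out(0)=∅
  fail(3) 'bd': from fail(2)=0 chase 'd': 0 ⇒ 0;  out={1}∪out(0)={1}
  fail(4) 'ac': from fail(1)=0 chase 'c': 0 ⇒ 8;  out=∅∪out(8)=∅
  fail(7) 'ea': from fail(6)=0 chase 'a': 0 ⇒ 1;  out={3}∪out(1)={0,3}
  fail(9) 'cc': from fail(8)=0 chase 'c': 0 ⇒ 8;  out={4}∪out(8)={4}
  fail(5) 'acc': from fail(4)=8 chase 'c': 8 ⇒ 9;  out={2}∪out(9)={2,4}

Text stream:
i=0 'd': node 0→0
i=1 'a': node 0→1  emit P0@[1:1]
i=2 'b': node 1→2 (via fail)
i=3 'c': node 2→8 (via fail)
i=4 'd': node 8→0 (via fail)
i=5 'b': node 0→2
i=6 'd': node 2→3  emit P1@[5:6]
i=7 'b': node 3→2 (via fail)
i=8 'd': node 2→3  emit P1@[7:8]
i=9 'c': node 3→8 (via fail)
i=10 'a': node 8→1 (via fail)  emit P0@[10:10]
i=11 'd': node 1→0 (via fail)
i=12 'e': node 0→6
i=13 'a': node 6→7  emit P0@[13:13],P3@[12:13]
i=14 'c': node 7→4 (via fail)
i=15 'e': node 4→6 (via fail)
i=16 'a': node 6→7  emit P0@[16:16],P3@[15:16]
i=17 'e': node 7→6 (via fail)
i=18 'c': node 6→8 (via fail)
i=19 'd': node 8→0 (via fail)
i=20 'a': node 0→1  emit P0@[20:20]
i=21 'b': node 1→2 (via fail)
i=22 'd': node 2→3  emit P1@[21:22]
i=23 'e': node 3→6 (via fail)
i=24 'e': node 6→6 (via fail)
i=25 'c': node 6→8 (via fail)
i=26 'c': node 8→9  emit P4@[25:26]
i=27 'e': node 9→6 (via fail)
i=28 'c': node 6→8 (via fail)
i=29 'c': node 8→9  emit P4@[28:29]
i=30 'a': node 9→1 (via fail)  emit P0@[30:30]
i=31 'd': node 1→0 (via fail)
i=32 'e': node 0→6
i=33 'a': node 6→7  emit P0@[33:33],P3@[32:33]
i=34 'c': node 7→4 (via fail)
i=35 'a': node 4→1 (via fail)  emit P0@[35:35]
i=36 'd': node 1→0 (via fail)
i=37 'c': node 0→8
i=38 'c': node 8→9  emit P4@[37:38]
i=39 'e': node 9→6 (via fail)
i=40 'a': node 6→7  emit P0@[40:40],P3@[39:40]
i=41 'c': node 7→4 (via fail)
i=42 'c': node 4→5  emit P2@[40:42],P4@[41:42]

Result: [[1,0],[6,1],[8,1],[10,0],[13,0],[13,3],[16,0],[16,3],[20,0],[22,1],[26,4],[29,4],[30,0],[33,0],[33,3],[35,0],[38,4],[40,0],[40,3],[42,2],[42,4]]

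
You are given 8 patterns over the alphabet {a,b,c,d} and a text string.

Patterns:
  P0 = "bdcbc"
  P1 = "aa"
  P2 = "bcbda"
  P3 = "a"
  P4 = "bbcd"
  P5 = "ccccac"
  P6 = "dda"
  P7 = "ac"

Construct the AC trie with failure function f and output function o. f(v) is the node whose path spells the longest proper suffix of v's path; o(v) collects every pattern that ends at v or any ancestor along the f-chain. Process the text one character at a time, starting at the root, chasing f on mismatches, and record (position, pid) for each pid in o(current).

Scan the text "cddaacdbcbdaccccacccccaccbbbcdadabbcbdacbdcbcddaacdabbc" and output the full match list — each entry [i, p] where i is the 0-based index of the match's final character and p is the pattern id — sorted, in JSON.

Build:
Trie nodes:
  0='ε' goto a→6 b→1 c→15 d→21
  1='b' goto b→12 c→8 d→2
  2='bd' goto c→3
  3='bdc' goto b→4
  4='bdcb' goto c→5
  5='bdcbc' goto ·  ←P0
  6='a' goto a→7 c→24  ←P3
  7='aa' goto ·  ←P1
  8='bc' goto b→9
  9='bcb' goto d→10
  10='bcbd' goto a→11
  11='bcbda' goto ·  ←P2
  12='bb' goto c→13
  13='bbc' goto d→14
  14='bbcd' goto ·  ←P4
  15='c' goto c→16
  16='cc' goto c→17
  17='ccc' goto c→18
  18='cccc' goto a→19
  19='cccca' goto c→20
  20='ccccac' goto ·  ←P5
  21='d' goto d→22
  22='dd' goto a→23
  23='dda' goto ·  ←P6
  24='ac' goto ·  ←P7

BFS fail/out derivation:
  n1('b'): parent n0 fail=0; on 'b' 0 → fail=0;  out ∅∪∅=∅
  n6('a'): parent n0 fail=0; on 'a' 0 → fail=0;  out {3}∪∅={3}
  n15('c'): parent n0 fail=0; on 'c' 0 → fail=0;  out ∅∪∅=∅
  n21('d'): parent n0 fail=0; on 'd' 0 → fail=0;  out ∅∪∅=∅
  n2('bd'): parent n1 fail=0; on 'd' 0 → fail=21;  out ∅∪∅=∅
  n7('aa'): parent n6 fail=0; on 'a' 0 → fail=6;  out {1}∪{3}={1,3}
  n8('bc'): parent n1 fail=0; on 'c' 0 → fail=15;  out ∅∪∅=∅
  n12('bb'): parent n1 fail=0; on 'b' 0 → fail=1;  out ∅∪∅=∅
  n16('cc'): parent n15 fail=0; on 'c' 0 → fail=15;  out ∅∪∅=∅
  n22('dd'): parent n21 fail=0; on 'd' 0 → fail=21;  out ∅∪∅=∅
  n24('ac'): parent n6 fail=0; on 'c' 0 → fail=15;  out {7}∪∅={7}
  n3('bdc'): parent n2 fail=21; on 'c' 21→0 → fail=15;  out ∅∪∅=∅
  n9('bcb'): parent n8 fail=15; on 'b' 15→0 → fail=1;  out ∅∪∅=∅
  n13('bbc'): parent n12 fail=1; on 'c' 1 → fail=8;  out ∅∪∅=∅
  n17('ccc'): parent n16 fail=15; on 'c' 15 → fail=16;  out ∅∪∅=∅
  n23('dda'): parent n22 fail=21; on 'a' 21→0 → fail=6;  out {6}∪{3}={3,6}
  n4('bdcb'): parent n3 fail=15; on 'b' 15→0 → fail=1;  out ∅∪∅=∅
  n10('bcbd'): parent n9 fail=1; on 'd' 1 → fail=2;  out ∅∪∅=∅
  n14('bbcd'): parent n13 fail=8; on 'd' 8→15→0 → fail=21;  out {4}∪∅={4}
  n18('cccc'): parent n17 fail=16; on 'c' 16 → fail=17;  out ∅∪∅=∅
  n5('bdcbc'): parent n4 fail=1; on 'c' 1 → fail=8;  out {0}∪∅={0}
  n11('bcbda'): parent n10 fail=2; on 'a' 2→21→0 → fail=6;  out {2}∪{3}={2,3}
  n19('cccca'): parent n18 fail=17; on 'a' 17→16→15→0 → fail=6;  out ∅∪{3}={3}
  n20('ccccac'): parent n19 fail=6; on 'c' 6 → fail=24;  out {5}∪{7}={5,7}

Run:
i=0 'c': node 0→15
i=1 'd': node 15→21 (via fail)
i=2 'd': node 21→22
i=3 'a': node 22→23  ** P3@[3:3],P6@[1:3]
i=4 'a': node 23→7 (via fail)  ** P1@[3:4],P3@[4:4]
i=5 'c': node 7→24 (via fail)  ** P7@[4:5]
i=6 'd': node 24→21 (via fail)
i=7 'b': node 21→1 (via fail)
i=8 'c': node 1→8
i=9 'b': node 8→9
i=10 'd': node 9→10
i=11 'a': node 10→11  ** P2@[7:11],P3@[11:11]
i=12 'c': node 11→24 (via fail)  ** P7@[11:12]
i=13 'c': node 24→16 (via fail)
i=14 'c': node 16→17
i=15 'c': node 17→18
i=16 'a': node 18→19  ** P3@[16:16]
i=17 'c': node 19→20  ** P5@[12:17],P7@[16:17]
i=18 'c': node 20→16 (via fail)
i=19 'c': node 16→17
i=20 'c': node 17→18
i=21 'c': node 18→18 (via fail)
i=22 'a': node 18→19  ** P3@[22:22]
i=23 'c': node 19→20  ** P5@[18:23],P7@[22:23]
i=24 'c': node 20→16 (via fail)
i=25 'b': node 16→1 (via fail)
i=26 'b': node 1→12
i=27 'b': node 12→12 (via fail)
i=28 'c': node 12→13
i=29 'd': node 13→14  ** P4@[26:29]
i=30 'a': node 14→6 (via fail)  ** P3@[30:30]
i=31 'd': node 6→21 (via fail)
i=32 'a': node 21→6 (via fail)  ** P3@[32:32]
i=33 'b': node 6→1 (via fail)
i=34 'b': node 1→12
i=35 'c': node 12→13
i=36 'b': node 13→9 (via fail)
i=37 'd': node 9→10
i=38 'a': node 10→11  ** P2@[34:38],P3@[38:38]
i=39 'c': node 11→24 (via fail)  ** P7@[38:39]
i=40 'b': node 24→1 (via fail)
i=41 'd': node 1→2
i=42 'c': node 2→3
i=43 'b': node 3→4
i=44 'c': node 4→5  ** P0@[40:44]
i=45 'd': node 5→21 (via fail)
i=46 'd': node 21→22
i=47 'a': node 22→23  ** P3@[47:47],P6@[45:47]
i=48 'a': node 23→7 (via fail)  ** P1@[47:48],P3@[48:48]
i=49 'c': node 7→24 (via fail)  ** P7@[48:49]
i=50 'd': node 24→21 (via fail)
i=51 'a': node 21→6 (via fail)  ** P3@[51:51]
i=52 'b': node 6→1 (via fail)
i=53 'b': node 1→12
i=54 'c': node 12→13

Matches: [[3,3],[3,6],[4,1],[4,3],[5,7],[11,2],[11,3],[12,7],[16,3],[17,5],[17,7],[22,3],[23,5],[23,7],[29,4],[30,3],[32,3],[38,2],[38,3],[39,7],[44,0],[47,3],[47,6],[48,1],[48,3],[49,7],[51,3]]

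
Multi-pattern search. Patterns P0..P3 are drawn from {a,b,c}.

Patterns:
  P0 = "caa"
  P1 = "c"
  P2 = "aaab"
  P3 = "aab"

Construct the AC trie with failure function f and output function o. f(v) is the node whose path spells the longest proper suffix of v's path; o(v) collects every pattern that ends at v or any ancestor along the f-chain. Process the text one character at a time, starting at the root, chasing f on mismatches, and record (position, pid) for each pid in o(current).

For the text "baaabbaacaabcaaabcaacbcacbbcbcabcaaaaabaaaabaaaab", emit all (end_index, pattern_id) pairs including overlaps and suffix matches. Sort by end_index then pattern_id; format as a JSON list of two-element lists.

Build:
Trie (insert patterns):
  n0 'ε': a→4 c→1
  n1 'c': a→2  [P1 ends]
  n2 'ca': a→3
  n3 'caa': ·  [P0 ends]
  n4 'a': a→5
  n5 'aa': a→6 b→8
  n6 'aaa': b→7
  n7 'aaab': ·  [P2 ends]
  n8 'aab': ·  [P3 ends]

BFS fail/out derivation:
  fail(1) 'c': from fail(0)=0 chase 'c': 0 ⇒ 0;  out={1}∪out(0)={1}
  fail(4) 'a': from fail(0)=0 chase 'a': 0 ⇒ 0;  out=∅∪out(0)=∅
  fail(2) 'ca': from fail(1)=0 chase 'a': 0 ⇒ 4;  out=∅∪out(4)=∅
  fail(5) 'aa': from fail(4)=0 chase 'a': 0 ⇒ 4;  out=∅∪out(4)=∅
  fail(3) 'caa': from fail(2)=4 chase 'a': 4 ⇒ 5;  out={0}∪out(5)={0}
  fail(6) 'aaa': from fail(5)=4 chase 'a': 4 ⇒ 5;  out=∅∪out(5)=∅
  fail(8) 'aab': from fail(5)=4 chase 'b': 4→0 ⇒ 0;  out={3}∪out(0)={3}
  fail(7) 'aaab': from fail(6)=5 chase 'b': 5 ⇒ 8;  out={2}∪out(8)={2,3}

Run:
pos 0 'b': at 0
pos 1 'a': at 4
pos 2 'a': at 5
pos 3 'a': at 6
pos 4 'b': at 7  emit P2@[1:4],P3@[2:4]
pos 5 'b': at 0 ·f
pos 6 'a': at 4
pos 7 'a': at 5
pos 8 'c': at 1 ·f  emit P1@[8:8]
pos 9 'a': at 2
pos 10 'a': at 3  emit P0@[8:10]
pos 11 'b': at 8 ·f  emit P3@[9:11]
pos 12 'c': at 1 ·f  emit P1@[12:12]
pos 13 'a': at 2
pos 14 'a': at 3  emit P0@[12:14]
pos 15 'a': at 6 ·f
pos 16 'b': at 7  emit P2@[13:16],P3@[14:16]
pos 17 'c': at 1 ·f  emit P1@[17:17]
pos 18 'a': at 2
pos 19 'a': at 3  emit P0@[17:19]
pos 20 'c': at 1 ·f  emit P1@[20:20]
pos 21 'b': at 0 ·f
pos 22 'c': at 1  emit P1@[22:22]
pos 23 'a': at 2
pos 24 'c': at 1 ·f  emit P1@[24:24]
pos 25 'b': at 0 ·f
pos 26 'b': at 0
pos 27 'c': at 1  emit P1@[27:27]
pos 28 'b': at 0 ·f
pos 29 'c': at 1  emit P1@[29:29]
pos 30 'a': at 2
pos 31 'b': at 0 ·f
pos 32 'c': at 1  emit P1@[32:32]
pos 33 'a': at 2
pos 34 'a': at 3  emit P0@[32:34]
pos 35 'a': at 6 ·f
pos 36 'a': at 6 ·f
pos 37 'a': at 6 ·f
pos 38 'b': at 7  emit P2@[35:38],P3@[36:38]
pos 39 'a': at 4 ·f
pos 40 'a': at 5
pos 41 'a': at 6
pos 42 'a': at 6 ·f
pos 43 'b': at 7  emit P2@[40:43],P3@[41:43]
pos 44 'a': at 4 ·f
pos 45 'a': at 5
pos 46 'a': at 6
pos 47 'a': at 6 ·f
pos 48 'b': at 7  emit P2@[45:48],P3@[46:48]

Matches: [[4,2],[4,3],[8,1],[10,0],[11,3],[12,1],[14,0],[16,2],[16,3],[17,1],[19,0],[20,1],[22,1],[24,1],[27,1],[29,1],[32,1],[34,0],[38,2],[38,3],[43,2],[43,3],[48,2],[48,3]]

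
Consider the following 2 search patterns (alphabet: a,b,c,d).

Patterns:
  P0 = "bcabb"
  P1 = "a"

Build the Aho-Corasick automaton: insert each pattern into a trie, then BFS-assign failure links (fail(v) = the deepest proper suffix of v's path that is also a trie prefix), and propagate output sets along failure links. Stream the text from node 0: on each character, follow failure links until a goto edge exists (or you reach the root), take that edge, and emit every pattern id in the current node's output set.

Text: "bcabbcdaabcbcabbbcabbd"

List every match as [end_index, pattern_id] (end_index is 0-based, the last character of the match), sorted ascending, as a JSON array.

Build:
Trie nodes:
  n0 'ε': a→6 b→1
  n1 'b': c→2
  n2 'bc': a→3
  n3 'bca': b→4
  n4 'bcab': b→5
  n5 'bcabb': ·  [P0 ends]
  n6 'a': ·  [P1 ends]

Failure links (BFS by depth):
  fail(1) 'b': from fail(0)=0 chase 'b': 0 ⇒ 0;  out=∅∪out(0)=∅
  fail(6) 'a': from fail(0)=0 chase 'a': 0 ⇒ 0;  out={1}∪out(0)={1}
  fail(2) 'bc': from fail(1)=0 chase 'c': 0 ⇒ 0;  out=∅∪out(0)=∅
  fail(3) 'bca': from fail(2)=0 chase 'a': 0 ⇒ 6;  out=∅∪out(6)={1}
  fail(4) 'bcab': from fail(3)=6 chase 'b': 6→0 ⇒ 1;  out=∅∪out(1)=∅
  fail(5) 'bcabb': from fail(4)=1 chase 'b': 1→0 ⇒ 1;  out={0}∪out(1)={0}

Scan:
pos 0 'b': at 1
pos 1 'c': at 2
pos 2 'a': at 3  ** P1@[2:2]
pos 3 'b': at 4
pos 4 'b': at 5  ** P0@[0:4]
pos 5 'c': at 2 (fail-walked)
pos 6 'd': at 0 (fail-walked)
pos 7 'a': at 6  ** P1@[7:7]
pos 8 'a': at 6 (fail-walked)  ** P1@[8:8]
pos 9 'b': at 1 (fail-walked)
pos 10 'c': at 2
pos 11 'b': at 1 (fail-walked)
pos 12 'c': at 2
pos 13 'a': at 3  ** P1@[13:13]
pos 14 'b': at 4
pos 15 'b': at 5  ** P0@[11:15]
pos 16 'b': at 1 (fail-walked)
pos 17 'c': at 2
pos 18 'a': at 3  ** P1@[18:18]
pos 19 'b': at 4
pos 20 'b': at 5  ** P0@[16:20]
pos 21 'd': at 0 (fail-walked)

All matches (sorted): [[2,1],[4,0],[7,1],[8,1],[13,1],[15,0],[18,1],[20,0]]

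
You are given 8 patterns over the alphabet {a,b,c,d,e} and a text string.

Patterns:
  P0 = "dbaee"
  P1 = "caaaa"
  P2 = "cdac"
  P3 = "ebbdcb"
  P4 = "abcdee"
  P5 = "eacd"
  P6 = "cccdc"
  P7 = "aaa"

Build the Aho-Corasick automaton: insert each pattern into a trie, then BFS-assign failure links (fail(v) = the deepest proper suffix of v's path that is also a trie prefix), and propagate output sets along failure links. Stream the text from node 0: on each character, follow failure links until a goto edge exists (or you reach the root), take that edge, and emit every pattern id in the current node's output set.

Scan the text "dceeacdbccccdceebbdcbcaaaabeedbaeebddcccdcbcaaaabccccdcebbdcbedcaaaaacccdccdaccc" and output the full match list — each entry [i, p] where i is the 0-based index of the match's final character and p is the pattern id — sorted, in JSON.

Construct AC machine:
Trie (insert patterns):
  n0 'ε': a→20 c→6 d→1 e→14
  n1 'd': b→2
  n2 'db': a→3
  n3 'dba': e→4
  n4 'dbae': e→5
  n5 'dbaee': ·  [P0 ends]
  n6 'c': a→7 c→29 d→11
  n7 'ca': a→8
  n8 'caa': a→9
  n9 'caaa': a→10
  n10 'caaaa': ·  [P1 ends]
  n11 'cd': a→12
  n12 'cda': c→13
  n13 'cdac': ·  [P2 ends]
  n14 'e': a→26 b→15
  n15 'eb': b→16
  n16 'ebb': d→17
  n17 'ebbd': c→18
  n18 'ebbdc': b→19
  n19 'ebbdcb': ·  [P3 ends]
  n20 'a': a→33 b→21
  n21 'ab': c→22
  n22 'abc': d→23
  n23 'abcd': e→24
  n24 'abcde': e→25
  n25 'abcdee': ·  [P4 ends]
  n26 'ea': c→27
  n27 'eac': d→28
  n28 'eacd': ·  [P5 ends]
  n29 'cc': c→30
  n30 'ccc': d→31
  n31 'cccd': c→32
  n32 'cccdc': ·  [P6 ends]
  n33 'aa': a→34
  n34 'aaa': ·  [P7 ends]

BFS fail/out derivation:
  n1('d'): parent n0 fail=0; on 'd' 0 → fail=0;  out ∅∪∅=∅
  n6('c'): parent n0 fail=0; on 'c' 0 → fail=0;  out ∅∪∅=∅
  n14('e'): parent n0 fail=0; on 'e' 0 → fail=0;  out ∅∪∅=∅
  n20('a'): parent n0 fail=0; on 'a' 0 → fail=0;  out ∅∪∅=∅
  n2('db'): parent n1 fail=0; on 'b' 0 → fail=0;  out ∅∪∅=∅
  n7('ca'): parent n6 fail=0; on 'a' 0 → fail=20;  out ∅∪∅=∅
  n11('cd'): parent n6 fail=0; on 'd' 0 → fail=1;  out ∅∪∅=∅
  n15('eb'): parent n14 fail=0; on 'b' 0 → fail=0;  out ∅∪∅=∅
  n21('ab'): parent n20 fail=0; on 'b' 0 → fail=0;  out ∅∪∅=∅
  n26('ea'): parent n14 fail=0; on 'a' 0 → fail=20;  out ∅∪∅=∅
  n29('cc'): parent n6 fail=0; on 'c' 0 → fail=6;  out ∅∪∅=∅
  n33('aa'): parent n20 fail=0; on 'a' 0 → fail=20;  out ∅∪∅=∅
  n3('dba'): parent n2 fail=0; on 'a' 0 → fail=20;  out ∅∪∅=∅
  n8('caa'): parent n7 fail=20; on 'a' 20 → fail=33;  out ∅∪∅=∅
  n12('cda'): parent n11 fail=1; on 'a' 1→0 → fail=20;  out ∅∪∅=∅
  n16('ebb'): parent n15 fail=0; on 'b' 0 → fail=0;  out ∅∪∅=∅
  n22('abc'): parent n21 fail=0; on 'c' 0 → fail=6;  out ∅∪∅=∅
  n27('eac'): parent n26 fail=20; on 'c' 20→0 → fail=6;  out ∅∪∅=∅
  n30('ccc'): parent n29 fail=6; on 'c' 6 → fail=29;  out ∅∪∅=∅
  n34('aaa'): parent n33 fail=20; on 'a' 20 → fail=33;  out {7}∪∅={7}
  n4('dbae'): parent n3 fail=20; on 'e' 20→0 → fail=14;  out ∅∪∅=∅
  n9('caaa'): parent n8 fail=33; on 'a' 33 → fail=34;  out ∅∪{7}={7}
  n13('cdac'): parent n12 fail=20; on 'c' 20→0 → fail=6;  out {2}∪∅={2}
  n17('ebbd'): parent n16 fail=0; on 'd' 0 → fail=1;  out ∅∪∅=∅
  n23('abcd'): parent n22 fail=6; on 'd' 6 → fail=11;  out ∅∪∅=∅
  n28('eacd'): parent n27 fail=6; on 'd' 6 → fail=11;  out {5}∪∅={5}
  n31('cccd'): parent n30 fail=29; on 'd' 29→6 → fail=11;  out ∅∪∅=∅
  n5('dbaee'): parent n4 fail=14; on 'e' 14→0 → fail=14;  out {0}∪∅={0}
  n10('caaaa'): parent n9 fail=34; on 'a' 34→33 → fail=34;  out {1}∪{7}={1,7}
  n18('ebbdc'): parent n17 fail=1; on 'c' 1→0 → fail=6;  out ∅∪∅=∅
  n24('abcde'): parent n23 fail=11; on 'e' 11→1→0 → fail=14;  out ∅∪∅=∅
  n32('cccdc'): parent n31 fail=11; on 'c' 11→1→0 → fail=6;  out {6}∪∅={6}
  n19('ebbdcb'): parent n18 fail=6; on 'b' 6→0 → fail=0;  out {3}∪∅={3}
  n25('abcdee'): parent n24 fail=14; on 'e' 14→0 → fail=14;  out {4}∪∅={4}

Scan:
i=0 'd': node 0→1
i=1 'c': node 1→6 (fail-walked)
i=2 'e': node 6→14 (fail-walked)
i=3 'e': node 14→14 (fail-walked)
i=4 'a': node 14→26
i=5 'c': node 26→27
i=6 'd': node 27→28  → match P5@[3:6]
i=7 'b': node 28→2 (fail-walked)
i=8 'c': node 2→6 (fail-walked)
i=9 'c': node 6→29
i=10 'c': node 29→30
i=11 'c': node 30→30 (fail-walked)
i=12 'd': node 30→31
i=13 'c': node 31→32  → match P6@[9:13]
i=14 'e': node 32→14 (fail-walked)
i=15 'e': node 14→14 (fail-walked)
i=16 'b': node 14→15
i=17 'b': node 15→16
i=18 'd': node 16→17
i=19 'c': node 17→18
i=20 'b': node 18→19  → match P3@[15:20]
i=21 'c': node 19→6 (fail-walked)
i=22 'a': node 6→7
i=23 'a': node 7→8
i=24 'a': node 8→9  → match P7@[22:24]
i=25 'a': node 9→10  → match P1@[21:25],P7@[23:25]
i=26 'b': node 10→21 (fail-walked)
i=27 'e': node 21→14 (fail-walked)
i=28 'e': node 14→14 (fail-walked)
i=29 'd': node 14→1 (fail-walked)
i=30 'b': node 1→2
i=31 'a': node 2→3
i=32 'e': node 3→4
i=33 'e': node 4→5  → match P0@[29:33]
i=34 'b': node 5→15 (fail-walked)
i=35 'd': node 15→1 (fail-walked)
i=36 'd': node 1→1 (fail-walked)
i=37 'c': node 1→6 (fail-walked)
i=38 'c': node 6→29
i=39 'c': node 29→30
i=40 'd': node 30→31
i=41 'c': node 31→32  → match P6@[37:41]
i=42 'b': node 32→0 (fail-walked)
i=43 'c': node 0→6
i=44 'a': node 6→7
i=45 'a': node 7→8
i=46 'a': node 8→9  → match P7@[44:46]
i=47 'a': node 9→10  → match P1@[43:47],P7@[45:47]
i=48 'b': node 10→21 (fail-walked)
i=49 'c': node 21→22
i=50 'c': node 22→29 (fail-walked)
i=51 'c': node 29→30
i=52 'c': node 30→30 (fail-walked)
i=53 'd': node 30→31
i=54 'c': node 31→32  → match P6@[50:54]
i=55 'e': node 32→14 (fail-walked)
i=56 'b': node 14→15
i=57 'b': node 15→16
i=58 'd': node 16→17
i=59 'c': node 17→18
i=60 'b': node 18→19  → match P3@[55:60]
i=61 'e': node 19→14 (fail-walked)
i=62 'd': node 14→1 (fail-walked)
i=63 'c': node 1→6 (fail-walked)
i=64 'a': node 6→7
i=65 'a': node 7→8
i=66 'a': node 8→9  → match P7@[64:66]
i=67 'a': node 9→10  → match P1@[63:67],P7@[65:67]
i=68 'a': node 10→34 (fail-walked)  → match P7@[66:68]
i=69 'c': node 34→6 (fail-walked)
i=70 'c': node 6→29
i=71 'c': node 29→30
i=72 'd': node 30→31
i=73 'c': node 31→32  → match P6@[69:73]
i=74 'c': node 32→29 (fail-walked)
i=75 'd': node 29→11 (fail-walked)
i=76 'a': node 11→12
i=77 'c': node 12→13  → match P2@[74:77]
i=78 'c': node 13→29 (fail-walked)
i=79 'c': node 29→30

Matches: [[6,5],[13,6],[20,3],[24,7],[25,1],[25,7],[33,0],[41,6],[46,7],[47,1],[47,7],[54,6],[60,3],[66,7],[67,1],[67,7],[68,7],[73,6],[77,2]]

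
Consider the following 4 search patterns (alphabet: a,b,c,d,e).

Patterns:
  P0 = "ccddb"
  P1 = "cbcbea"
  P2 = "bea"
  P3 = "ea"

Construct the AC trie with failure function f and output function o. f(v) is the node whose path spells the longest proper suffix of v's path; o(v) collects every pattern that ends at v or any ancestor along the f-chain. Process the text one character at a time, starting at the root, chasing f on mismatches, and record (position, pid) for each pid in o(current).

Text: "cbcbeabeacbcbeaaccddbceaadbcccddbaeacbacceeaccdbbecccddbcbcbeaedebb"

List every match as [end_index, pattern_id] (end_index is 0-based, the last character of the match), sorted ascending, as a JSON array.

Build automaton:
Trie nodes:
  n0 'ε': b→11 c→1 e→14
  n1 'c': b→6 c→2
  n2 'cc': d→3
  n3 'ccd': d→4
  n4 'ccdd': b→5
  n5 'ccddb': ·  [P0 ends]
  n6 'cb': c→7
  n7 'cbc': b→8
  n8 'cbcb': e→9
  n9 'cbcbe': a→10
  n10 'cbcbea': ·  [P1 ends]
  n11 'b': e→12
  n12 'be': a→13
  n13 'bea': ·  [P2 ends]
  n14 'e': a→15
  n15 'ea': ·  [P3 ends]

Failure links (BFS by depth):
  n1('c'): parent n0 fail=0; on 'c' 0 → fail=0;  out ∅∪∅=∅
  n11('b'): parent n0 fail=0; on 'b' 0 → fail=0;  out ∅∪∅=∅
  n14('e'): parent n0 fail=0; on 'e' 0 → fail=0;  out ∅∪∅=∅
  n2('cc'): parent n1 fail=0; on 'c' 0 → fail=1;  out ∅∪∅=∅
  n6('cb'): parent n1 fail=0; on 'b' 0 → fail=11;  out ∅∪∅=∅
  n12('be'): parent n11 fail=0; on 'e' 0 → fail=14;  out ∅∪∅=∅
  n15('ea'): parent n14 fail=0; on 'a' 0 → fail=0;  out {3}∪∅={3}
  n3('ccd'): parent n2 fail=1; on 'd' 1→0 → fail=0;  out ∅∪∅=∅
  n7('cbc'): parent n6 fail=11; on 'c' 11→0 → fail=1;  out ∅∪∅=∅
  n13('bea'): parent n12 fail=14; on 'a' 14 → fail=15;  out {2}∪{3}={2,3}
  n4('ccdd'): parent n3 fail=0; on 'd' 0 → fail=0;  out ∅∪∅=∅
  n8('cbcb'): parent n7 fail=1; on 'b' 1 → fail=6;  out ∅∪∅=∅
  n5('ccddb'): parent n4 fail=0; on 'b' 0 → fail=11;  out {0}∪∅={0}
  n9('cbcbe'): parent n8 fail=6; on 'e' 6→11 → fail=12;  out ∅∪∅=∅
  n10('cbcbea'): parent n9 fail=12; on 'a' 12 → fail=13;  out {1}∪{2,3}={1,2,3}

Text stream:
[0] read 'c'  n0⇒n1
[1] read 'b'  n1⇒n6
[2] read 'c'  n6⇒n7
[3] read 'b'  n7⇒n8
[4] read 'e'  n8⇒n9
[5] read 'a'  n9⇒n10  → match P1@[0:5],P2@[3:5],P3@[4:5]
[6] read 'b'  n10⇒n11 (via fail)
[7] read 'e'  n11⇒n12
[8] read 'a'  n12⇒n13  → match P2@[6:8],P3@[7:8]
[9] read 'c'  n13⇒n1 (via fail)
[10] read 'b'  n1⇒n6
[11] read 'c'  n6⇒n7
[12] read 'b'  n7⇒n8
[13] read 'e'  n8⇒n9
[14] read 'a'  n9⇒n10  → match P1@[9:14],P2@[12:14],P3@[13:14]
[15] read 'a'  n10⇒n0 (via fail)
[16] read 'c'  n0⇒n1
[17] read 'c'  n1⇒n2
[18] read 'd'  n2⇒n3
[19] read 'd'  n3⇒n4
[20] read 'b'  n4⇒n5  → match P0@[16:20]
[21] read 'c'  n5⇒n1 (via fail)
[22] read 'e'  n1⇒n14 (via fail)
[23] read 'a'  n14⇒n15  → match P3@[22:23]
[24] read 'a'  n15⇒n0 (via fail)
[25] read 'd'  n0⇒n0
[26] read 'b'  n0⇒n11
[27] read 'c'  n11⇒n1 (via fail)
[28] read 'c'  n1⇒n2
[29] read 'c'  n2⇒n2 (via fail)
[30] read 'd'  n2⇒n3
[31] read 'd'  n3⇒n4
[32] read 'b'  n4⇒n5  → match P0@[28:32]
[33] read 'a'  n5⇒n0 (via fail)
[34] read 'e'  n0⇒n14
[35] read 'a'  n14⇒n15  → match P3@[34:35]
[36] read 'c'  n15⇒n1 (via fail)
[37] read 'b'  n1⇒n6
[38] read 'a'  n6⇒n0 (via fail)
[39] read 'c'  n0⇒n1
[40] read 'c'  n1⇒n2
[41] read 'e'  n2⇒n14 (via fail)
[42] read 'e'  n14⇒n14 (via fail)
[43] read 'a'  n14⇒n15  → match P3@[42:43]
[44] read 'c'  n15⇒n1 (via fail)
[45] read 'c'  n1⇒n2
[46] read 'd'  n2⇒n3
[47] read 'b'  n3⇒n11 (via fail)
[48] read 'b'  n11⇒n11 (via fail)
[49] read 'e'  n11⇒n12
[50] read 'c'  n12⇒n1 (via fail)
[51] read 'c'  n1⇒n2
[52] read 'c'  n2⇒n2 (via fail)
[53] read 'd'  n2⇒n3
[54] read 'd'  n3⇒n4
[55] read 'b'  n4⇒n5  → match P0@[51:55]
[56] read 'c'  n5⇒n1 (via fail)
[57] read 'b'  n1⇒n6
[58] read 'c'  n6⇒n7
[59] read 'b'  n7⇒n8
[60] read 'e'  n8⇒n9
[61] read 'a'  n9⇒n10  → match P1@[56:61],P2@[59:61],P3@[60:61]
[62] read 'e'  n10⇒n14 (via fail)
[63] read 'd'  n14⇒n0 (via fail)
[64] read 'e'  n0⇒n14
[65] read 'b'  n14⇒n11 (via fail)
[66] read 'b'  n11⇒n11 (via fail)

Matches: [[5,1],[5,2],[5,3],[8,2],[8,3],[14,1],[14,2],[14,3],[20,0],[23,3],[32,0],[35,3],[43,3],[55,0],[61,1],[61,2],[61,3]]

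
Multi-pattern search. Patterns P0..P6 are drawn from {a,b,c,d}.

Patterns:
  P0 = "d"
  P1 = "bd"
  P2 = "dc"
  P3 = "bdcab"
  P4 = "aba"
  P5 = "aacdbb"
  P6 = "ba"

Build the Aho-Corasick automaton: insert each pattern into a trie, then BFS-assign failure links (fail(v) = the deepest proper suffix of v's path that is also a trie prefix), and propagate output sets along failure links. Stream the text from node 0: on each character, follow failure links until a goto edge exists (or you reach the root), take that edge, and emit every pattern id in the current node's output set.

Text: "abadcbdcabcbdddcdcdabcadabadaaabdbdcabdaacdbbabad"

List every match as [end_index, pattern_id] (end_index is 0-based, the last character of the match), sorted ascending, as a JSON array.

Build:
Trie nodes:
  n0 'ε': a→8 b→2 d→1
  n1 'd': c→4  [P0 ends]
  n2 'b': a→16 d→3
  n3 'bd': c→5  [P1 ends]
  n4 'dc': ·  [P2 ends]
  n5 'bdc': a→6
  n6 'bdca': b→7
  n7 'bdcab': ·  [P3 ends]
  n8 'a': a→11 b→9
  n9 'ab': a→10
  n10 'aba': ·  [P4 ends]
  n11 'aa': c→12
  n12 'aac': d→13
  n13 'aacd': b→14
  n14 'aacdb': b→15
  n15 'aacdbb': ·  [P5 ends]
  n16 'ba': ·  [P6 ends]

BFS fail/out derivation:
  n1('d'): parent n0 fail=0; on 'd' 0 → fail=0;  out {0}∪∅={0}
  n2('b'): parent n0 fail=0; on 'b' 0 → fail=0;  out ∅∪∅=∅
  n8('a'): parent n0 fail=0; on 'a' 0 → fail=0;  out ∅∪∅=∅
  n3('bd'): parent n2 fail=0; on 'd' 0 → fail=1;  out {1}∪{0}={0,1}
  n4('dc'): parent n1 fail=0; on 'c' 0 → fail=0;  out {2}∪∅={2}
  n9('ab'): parent n8 fail=0; on 'b' 0 → fail=2;  out ∅∪∅=∅
  n11('aa'): parent n8 fail=0; on 'a' 0 → fail=8;  out ∅∪∅=∅
  n16('ba'): parent n2 fail=0; on 'a' 0 → fail=8;  out {6}∪∅={6}
  n5('bdc'): parent n3 fail=1; on 'c' 1 → fail=4;  out ∅∪{2}={2}
  n10('aba'): parent n9 fail=2; on 'a' 2 → fail=16;  out {4}∪{6}={4,6}
  n12('aac'): parent n11 fail=8; on 'c' 8→0 → fail=0;  out ∅∪∅=∅
  n6('bdca'): parent n5 fail=4; on 'a' 4→0 → fail=8;  out ∅∪∅=∅
  n13('aacd'): parent n12 fail=0; on 'd' 0 → fail=1;  out ∅∪{0}={0}
  n7('bdcab'): parent n6 fail=8; on 'b' 8 → fail=9;  out {3}∪∅={3}
  n14('aacdb'): parent n13 fail=1; on 'b' 1→0 → fail=2;  out ∅∪∅=∅
  n15('aacdbb'): parent n14 fail=2; on 'b' 2→0 → fail=2;  out {5}∪∅={5}

Run:
pos 0 'a': at 8
pos 1 'b': at 9
pos 2 'a': at 10  ** P4@[0:2],P6@[1:2]
pos 3 'd': at 1 (fail-walked)  ** P0@[3:3]
pos 4 'c': at 4  ** P2@[3:4]
pos 5 'b': at 2 (fail-walked)
pos 6 'd': at 3  ** P0@[6:6],P1@[5:6]
pos 7 'c': at 5  ** P2@[6:7]
pos 8 'a': at 6
pos 9 'b': at 7  ** P3@[5:9]
pos 10 'c': at 0 (fail-walked)
pos 11 'b': at 2
pos 12 'd': at 3  ** P0@[12:12],P1@[11:12]
pos 13 'd': at 1 (fail-walked)  ** P0@[13:13]
pos 14 'd': at 1 (fail-walked)  ** P0@[14:14]
pos 15 'c': at 4  ** P2@[14:15]
pos 16 'd': at 1 (fail-walked)  ** P0@[16:16]
pos 17 'c': at 4  ** P2@[16:17]
pos 18 'd': at 1 (fail-walked)  ** P0@[18:18]
pos 19 'a': at 8 (fail-walked)
pos 20 'b': at 9
pos 21 'c': at 0 (fail-walked)
pos 22 'a': at 8
pos 23 'd': at 1 (fail-walked)  ** P0@[23:23]
pos 24 'a': at 8 (fail-walked)
pos 25 'b': at 9
pos 26 'a': at 10  ** P4@[24:26],P6@[25:26]
pos 27 'd': at 1 (fail-walked)  ** P0@[27:27]
pos 28 'a': at 8 (fail-walked)
pos 29 'a': at 11
pos 30 'a': at 11 (fail-walked)
pos 31 'b': at 9 (fail-walked)
pos 32 'd': at 3 (fail-walked)  ** P0@[32:32],P1@[31:32]
pos 33 'b': at 2 (fail-walked)
pos 34 'd': at 3  ** P0@[34:34],P1@[33:34]
pos 35 'c': at 5  ** P2@[34:35]
pos 36 'a': at 6
pos 37 'b': at 7  ** P3@[33:37]
pos 38 'd': at 3 (fail-walked)  ** P0@[38:38],P1@[37:38]
pos 39 'a': at 8 (fail-walked)
pos 40 'a': at 11
pos 41 'c': at 12
pos 42 'd': at 13  ** P0@[42:42]
pos 43 'b': at 14
pos 44 'b': at 15  ** P5@[39:44]
pos 45 'a': at 16 (fail-walked)  ** P6@[44:45]
pos 46 'b': at 9 (fail-walked)
pos 47 'a': at 10  ** P4@[45:47],P6@[46:47]
pos 48 'd': at 1 (fail-walked)  ** P0@[48:48]

All matches (sorted): [[2,4],[2,6],[3,0],[4,2],[6,0],[6,1],[7,2],[9,3],[12,0],[12,1],[13,0],[14,0],[15,2],[16,0],[17,2],[18,0],[23,0],[26,4],[26,6],[27,0],[32,0],[32,1],[34,0],[34,1],[35,2],[37,3],[38,0],[38,1],[42,0],[44,5],[45,6],[47,4],[47,6],[48,0]]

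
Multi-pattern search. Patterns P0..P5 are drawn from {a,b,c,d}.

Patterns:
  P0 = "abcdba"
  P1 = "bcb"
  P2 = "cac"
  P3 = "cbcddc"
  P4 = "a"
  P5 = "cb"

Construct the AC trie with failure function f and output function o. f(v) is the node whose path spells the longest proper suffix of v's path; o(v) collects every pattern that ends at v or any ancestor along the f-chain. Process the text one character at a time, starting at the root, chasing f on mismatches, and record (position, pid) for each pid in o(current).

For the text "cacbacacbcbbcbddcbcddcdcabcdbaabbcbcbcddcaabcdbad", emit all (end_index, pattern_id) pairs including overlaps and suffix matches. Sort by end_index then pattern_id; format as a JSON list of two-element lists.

Build:
Trie nodes:
  n0 'ε': a→1 b→7 c→10
  n1 'a': b→2  [P4 ends]
  n2 'ab': c→3
  n3 'abc': d→4
  n4 'abcd': b→5
  n5 'abcdb': a→6
  n6 'abcdba': ·  [P0 ends]
  n7 'b': c→8
  n8 'bc': b→9
  n9 'bcb': ·  [P1 ends]
  n10 'c': a→11 b→13
  n11 'ca': c→12
  n12 'cac': ·  [P2 ends]
  n13 'cb': c→14  [P5 ends]
  n14 'cbc': d→15
  n15 'cbcd': d→16
  n16 'cbcdd': c→17
  n17 'cbcddc': ·  [P3 ends]

BFS fail/out derivation:
  fail(1) 'a': from fail(0)=0 chase 'a': 0 ⇒ 0;  out={4}∪out(0)={4}
  fail(7) 'b': from fail(0)=0 chase 'b': 0 ⇒ 0;  out=∅∪out(0)=∅
  fail(10) 'c': from fail(0)=0 chase 'c': 0 ⇒ 0;  out=∅∪out(0)=∅
  fail(2) 'ab': from fail(1)=0 chase 'b': 0 ⇒ 7;  out=∅∪out(7)=∅
  fail(8) 'bc': from fail(7)=0 chase 'c': 0 ⇒ 10;  out=∅∪out(10)=∅
  fail(11) 'ca': from fail(10)=0 chase 'a': 0 ⇒ 1;  out=∅∪out(1)={4}
  fail(13) 'cb': from fail(10)=0 chase 'b': 0 ⇒ 7;  out={5}∪out(7)={5}
  fail(3) 'abc': from fail(2)=7 chase 'c': 7 ⇒ 8;  out=∅∪out(8)=∅
  fail(9) 'bcb': from fail(8)=10 chase 'b': 10 ⇒ 13;  out={1}∪out(13)={1,5}
  fail(12) 'cac': from fail(11)=1 chase 'c': 1→0 ⇒ 10;  out={2}∪out(10)={2}
  fail(14) 'cbc': from fail(13)=7 chase 'c': 7 ⇒ 8;  out=∅∪out(8)=∅
  fail(4) 'abcd': from fail(3)=8 chase 'd': 8→10→0 ⇒ 0;  out=∅∪out(0)=∅
  fail(15) 'cbcd': from fail(14)=8 chase 'd': 8→10→0 ⇒ 0;  out=∅∪out(0)=∅
  fail(5) 'abcdb': from fail(4)=0 chase 'b': 0 ⇒ 7;  out=∅∪out(7)=∅
  fail(16) 'cbcdd': from fail(15)=0 chase 'd': 0 ⇒ 0;  out=∅∪out(0)=∅
  fail(6) 'abcdba': from fail(5)=7 chase 'a': 7→0 ⇒ 1;  out={0}∪out(1)={0,4}
  fail(17) 'cbcddc': from fail(16)=0 chase 'c': 0 ⇒ 10;  out={3}∪out(10)={3}

Text stream:
i=0 'c': node 0→10
i=1 'a': node 10→11  ** P4@[1:1]
i=2 'c': node 11→12  ** P2@[0:2]
i=3 'b': node 12→13 (fail-walked)  ** P5@[2:3]
i=4 'a': node 13→1 (fail-walked)  ** P4@[4:4]
i=5 'c': node 1→10 (fail-walked)
i=6 'a': node 10→11  ** P4@[6:6]
i=7 'c': node 11→12  ** P2@[5:7]
i=8 'b': node 12→13 (fail-walked)  ** P5@[7:8]
i=9 'c': node 13→14
i=10 'b': node 14→9 (fail-walked)  ** P1@[8:10],P5@[9:10]
i=11 'b': node 9→7 (fail-walked)
i=12 'c': node 7→8
i=13 'b': node 8→9  ** P1@[11:13],P5@[12:13]
i=14 'd': node 9→0 (fail-walked)
i=15 'd': node 0→0
i=16 'c': node 0→10
i=17 'b': node 10→13  ** P5@[16:17]
i=18 'c': node 13→14
i=19 'd': node 14→15
i=20 'd': node 15→16
i=21 'c': node 16→17  ** P3@[16:21]
i=22 'd': node 17→0 (fail-walked)
i=23 'c': node 0→10
i=24 'a': node 10→11  ** P4@[24:24]
i=25 'b': node 11→2 (fail-walked)
i=26 'c': node 2→3
i=27 'd': node 3→4
i=28 'b': node 4→5
i=29 'a': node 5→6  ** P0@[24:29],P4@[29:29]
i=30 'a': node 6→1 (fail-walked)  ** P4@[30:30]
i=31 'b': node 1→2
i=32 'b': node 2→7 (fail-walked)
i=33 'c': node 7→8
i=34 'b': node 8→9  ** P1@[32:34],P5@[33:34]
i=35 'c': node 9→14 (fail-walked)
i=36 'b': node 14→9 (fail-walked)  ** P1@[34:36],P5@[35:36]
i=37 'c': node 9→14 (fail-walked)
i=38 'd': node 14→15
i=39 'd': node 15→16
i=40 'c': node 16→17  ** P3@[35:40]
i=41 'a': node 17→11 (fail-walked)  ** P4@[41:41]
i=42 'a': node 11→1 (fail-walked)  ** P4@[42:42]
i=43 'b': node 1→2
i=44 'c': node 2→3
i=45 'd': node 3→4
i=46 'b': node 4→5
i=47 'a': node 5→6  ** P0@[42:47],P4@[47:47]
i=48 'd': node 6→0 (fail-walked)

All matches (sorted): [[1,4],[2,2],[3,5],[4,4],[6,4],[7,2],[8,5],[10,1],[10,5],[13,1],[13,5],[17,5],[21,3],[24,4],[29,0],[29,4],[30,4],[34,1],[34,5],[36,1],[36,5],[40,3],[41,4],[42,4],[47,0],[47,4]]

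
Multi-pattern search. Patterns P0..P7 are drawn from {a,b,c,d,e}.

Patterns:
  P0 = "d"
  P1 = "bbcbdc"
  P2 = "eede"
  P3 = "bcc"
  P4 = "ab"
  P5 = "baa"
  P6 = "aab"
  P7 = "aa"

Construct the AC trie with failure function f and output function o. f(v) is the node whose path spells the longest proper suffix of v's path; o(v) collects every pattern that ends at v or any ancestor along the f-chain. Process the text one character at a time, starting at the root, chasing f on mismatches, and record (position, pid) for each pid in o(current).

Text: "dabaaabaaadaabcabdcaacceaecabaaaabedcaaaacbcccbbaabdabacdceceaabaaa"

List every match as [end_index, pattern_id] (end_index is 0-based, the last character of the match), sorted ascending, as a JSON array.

Construct AC machine:
Trie nodes:
  n0 'ε': a→14 b→2 d→1 e→8
  n1 'd': ·  ←P0
  n2 'b': a→16 b→3 c→12
  n3 'bb': c→4
  n4 'bbc': b→5
  n5 'bbcb': d→6
  n6 'bbcbd': c→7
  n7 'bbcbdc': ·  ←P1
  n8 'e': e→9
  n9 'ee': d→10
  n10 'eed': e→11
  n11 'eede': ·  ←P2
  n12 'bc': c→13
  n13 'bcc': ·  ←P3
  n14 'a': a→18 b→15
  n15 'ab': ·  ←P4
  n16 'ba': a→17
  n17 'baa': ·  ←P5
  n18 'aa': b→19  ←P7
  n19 'aab': ·  ←P6

BFS fail/out derivation:
  fail(1) 'd': from fail(0)=0 chase 'd': 0 ⇒ 0;  out={0}∪out(0)={0}
  fail(2) 'b': from fail(0)=0 chase 'b': 0 ⇒ 0;  out=∅∪out(0)=∅
  fail(8) 'e': from fail(0)=0 chase 'e': 0 ⇒ 0;  out=∅∪out(0)=∅
  fail(14) 'a': from fail(0)=0 chase 'a': 0 ⇒ 0;  out=∅∪out(0)=∅
  fail(3) 'bb': from fail(2)=0 chase 'b': 0 ⇒ 2;  out=∅∪out(2)=∅
  fail(9) 'ee': from fail(8)=0 chase 'e': 0 ⇒ 8;  out=∅∪out(8)=∅
  fail(12) 'bc': from fail(2)=0 chase 'c': 0 ⇒ 0;  out=∅∪out(0)=∅
  fail(15) 'ab': from fail(14)=0 chase 'b': 0 ⇒ 2;  out={4}∪out(2)={4}
  fail(16) 'ba': from fail(2)=0 chase 'a': 0 ⇒ 14;  out=∅∪out(14)=∅
  fail(18) 'aa': from fail(14)=0 chase 'a': 0 ⇒ 14;  out={7}∪out(14)={7}
  fail(4) 'bbc': from fail(3)=2 chase 'c': 2 ⇒ 12;  out=∅∪out(12)=∅
  fail(10) 'eed': from fail(9)=8 chase 'd': 8→0 ⇒ 1;  out=∅∪out(1)={0}
  fail(13) 'bcc': from fail(12)=0 chase 'c': 0 ⇒ 0;  out={3}∪out(0)={3}
  fail(17) 'baa': from fail(16)=14 chase 'a': 14 ⇒ 18;  out={5}∪out(18)={5,7}
  fail(19) 'aab': from fail(18)=14 chase 'b': 14 ⇒ 15;  out={6}∪out(15)={4,6}
  fail(5) 'bbcb': from fail(4)=12 chase 'b': 12→0 ⇒ 2;  out=∅∪out(2)=∅
  fail(11) 'eede': from fail(10)=1 chase 'e': 1→0 ⇒ 8;  out={2}∪out(8)={2}
  fail(6) 'bbcbd': from fail(5)=2 chase 'd': 2→0 ⇒ 1;  out=∅∪out(1)={0}
  fail(7) 'bbcbdc': from fail(6)=1 chase 'c': 1→0 ⇒ 0;  out={1}∪out(0)={1}

Text stream:
[0] read 'd'  n0⇒n1  emit P0@[0:0]
[1] read 'a'  n1⇒n14 (via fail)
[2] read 'b'  n14⇒n15  emit P4@[1:2]
[3] read 'a'  n15⇒n16 (via fail)
[4] read 'a'  n16⇒n17  emit P5@[2:4],P7@[3:4]
[5] read 'a'  n17⇒n18 (via fail)  emit P7@[4:5]
[6] read 'b'  n18⇒n19  emit P4@[5:6],P6@[4:6]
[7] read 'a'  n19⇒n16 (via fail)
[8] read 'a'  n16⇒n17  emit P5@[6:8],P7@[7:8]
[9] read 'a'  n17⇒n18 (via fail)  emit P7@[8:9]
[10] read 'd'  n18⇒n1 (via fail)  emit P0@[10:10]
[11] read 'a'  n1⇒n14 (via fail)
[12] read 'a'  n14⇒n18  emit P7@[11:12]
[13] read 'b'  n18⇒n19  emit P4@[12:13],P6@[11:13]
[14] read 'c'  n19⇒n12 (via fail)
[15] read 'a'  n12⇒n14 (via fail)
[16] read 'b'  n14⇒n15  emit P4@[15:16]
[17] read 'd'  n15⇒n1 (via fail)  emit P0@[17:17]
[18] read 'c'  n1⇒n0 (via fail)
[19] read 'a'  n0⇒n14
[20] read 'a'  n14⇒n18  emit P7@[19:20]
[21] read 'c'  n18⇒n0 (via fail)
[22] read 'c'  n0⇒n0
[23] read 'e'  n0⇒n8
[24] read 'a'  n8⇒n14 (via fail)
[25] read 'e'  n14⇒n8 (via fail)
[26] read 'c'  n8⇒n0 (via fail)
[27] read 'a'  n0⇒n14
[28] read 'b'  n14⇒n15  emit P4@[27:28]
[29] read 'a'  n15⇒n16 (via fail)
[30] read 'a'  n16⇒n17  emit P5@[28:30],P7@[29:30]
[31] read 'a'  n17⇒n18 (via fail)  emit P7@[30:31]
[32] read 'a'  n18⇒n18 (via fail)  emit P7@[31:32]
[33] read 'b'  n18⇒n19  emit P4@[32:33],P6@[31:33]
[34] read 'e'  n19⇒n8 (via fail)
[35] read 'd'  n8⇒n1 (via fail)  emit P0@[35:35]
[36] read 'c'  n1⇒n0 (via fail)
[37] read 'a'  n0⇒n14
[38] read 'a'  n14⇒n18  emit P7@[37:38]
[39] read 'a'  n18⇒n18 (via fail)  emit P7@[38:39]
[40] read 'a'  n18⇒n18 (via fail)  emit P7@[39:40]
[41] read 'c'  n18⇒n0 (via fail)
[42] read 'b'  n0⇒n2
[43] read 'c'  n2⇒n12
[44] read 'c'  n12⇒n13  emit P3@[42:44]
[45] read 'c'  n13⇒n0 (via fail)
[46] read 'b'  n0⇒n2
[47] read 'b'  n2⇒n3
[48] read 'a'  n3⇒n16 (via fail)
[49] read 'a'  n16⇒n17  emit P5@[47:49],P7@[48:49]
[50] read 'b'  n17⇒n19 (via fail)  emit P4@[49:50],P6@[48:50]
[51] read 'd'  n19⇒n1 (via fail)  emit P0@[51:51]
[52] read 'a'  n1⇒n14 (via fail)
[53] read 'b'  n14⇒n15  emit P4@[52:53]
[54] read 'a'  n15⇒n16 (via fail)
[55] read 'c'  n16⇒n0 (via fail)
[56] read 'd'  n0⇒n1  emit P0@[56:56]
[57] read 'c'  n1⇒n0 (via fail)
[58] read 'e'  n0⇒n8
[59] read 'c'  n8⇒n0 (via fail)
[60] read 'e'  n0⇒n8
[61] read 'a'  n8⇒n14 (via fail)
[62] read 'a'  n14⇒n18  emit P7@[61:62]
[63] read 'b'  n18⇒n19  emit P4@[62:63],P6@[61:63]
[64] read 'a'  n19⇒n16 (via fail)
[65] read 'a'  n16⇒n17  emit P5@[63:65],P7@[64:65]
[66] read 'a'  n17⇒n18 (via fail)  emit P7@[65:66]

All matches (sorted): [[0,0],[2,4],[4,5],[4,7],[5,7],[6,4],[6,6],[8,5],[8,7],[9,7],[10,0],[12,7],[13,4],[13,6],[16,4],[17,0],[20,7],[28,4],[30,5],[30,7],[31,7],[32,7],[33,4],[33,6],[35,0],[38,7],[39,7],[40,7],[44,3],[49,5],[49,7],[50,4],[50,6],[51,0],[53,4],[56,0],[62,7],[63,4],[63,6],[65,5],[65,7],[66,7]]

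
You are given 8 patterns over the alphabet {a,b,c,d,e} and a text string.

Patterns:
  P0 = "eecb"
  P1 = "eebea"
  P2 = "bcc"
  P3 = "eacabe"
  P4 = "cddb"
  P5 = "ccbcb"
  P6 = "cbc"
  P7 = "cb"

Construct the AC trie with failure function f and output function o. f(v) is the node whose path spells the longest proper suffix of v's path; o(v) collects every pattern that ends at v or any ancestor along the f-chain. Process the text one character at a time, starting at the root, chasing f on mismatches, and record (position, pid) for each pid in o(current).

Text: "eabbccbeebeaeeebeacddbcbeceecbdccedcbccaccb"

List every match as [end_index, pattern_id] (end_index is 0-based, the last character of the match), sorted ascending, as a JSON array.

Construct AC machine:
Trie (insert patterns):
  0='ε' goto b→8 c→16 e→1
  1='e' goto a→11 e→2
  2='ee' goto b→5 c→3
  3='eec' goto b→4
  4='eecb' goto ·  [P0 ends]
  5='eeb' goto e→6
  6='eebe' goto a→7
  7='eebea' goto ·  [P1 ends]
  8='b' goto c→9
  9='bc' goto c→10
  10='bcc' goto ·  [P2 ends]
  11='ea' goto c→12
  12='eac' goto a→13
  13='eaca' goto b→14
  14='eacab' goto e→15
  15='eacabe' goto ·  [P3 ends]
  16='c' goto b→24 c→20 d→17
  17='cd' goto d→18
  18='cdd' goto b→19
  19='cddb' goto ·  [P4 ends]
  20='cc' goto b→21
  21='ccb' goto c→22
  22='ccbc' goto b→23
  23='ccbcb' goto ·  [P5 ends]
  24='cb' goto c→25  [P7 ends]
  25='cbc' goto ·  [P6 ends]

BFS fail/out derivation:
  n1('e'): parent n0 fail=0; on 'e' 0 → fail=0;  out ∅∪∅=∅
  n8('b'): parent n0 fail=0; on 'b' 0 → fail=0;  out ∅∪∅=∅
  n16('c'): parent n0 fail=0; on 'c' 0 → fail=0;  out ∅∪∅=∅
  n2('ee'): parent n1 fail=0; on 'e' 0 → fail=1;  out ∅∪∅=∅
  n9('bc'): parent n8 fail=0; on 'c' 0 → fail=16;  out ∅∪∅=∅
  n11('ea'): parent n1 fail=0; on 'a' 0 → fail=0;  out ∅∪∅=∅
  n17('cd'): parent n16 fail=0; on 'd' 0 → fail=0;  out ∅∪∅=∅
  n20('cc'): parent n16 fail=0; on 'c' 0 → fail=16;  out ∅∪∅=∅
  n24('cb'): parent n16 fail=0; on 'b' 0 → fail=8;  out {7}∪∅={7}
  n3('eec'): parent n2 fail=1; on 'c' 1→0 → fail=16;  out ∅∪∅=∅
  n5('eeb'): parent n2 fail=1; on 'b' 1→0 → fail=8;  out ∅∪∅=∅
  n10('bcc'): parent n9 fail=16; on 'c' 16 → fail=20;  out {2}∪∅={2}
  n12('eac'): parent n11 fail=0; on 'c' 0 → fail=16;  out ∅∪∅=∅
  n18('cdd'): parent n17 fail=0; on 'd' 0 → fail=0;  out ∅∪∅=∅
  n21('ccb'): parent n20 fail=16; on 'b' 16 → fail=24;  out ∅∪{7}={7}
  n25('cbc'): parent n24 fail=8; on 'c' 8 → fail=9;  out {6}∪∅={6}
  n4('eecb'): parent n3 fail=16; on 'b' 16 → fail=24;  out {0}∪{7}={0,7}
  n6('eebe'): parent n5 fail=8; on 'e' 8→0 → fail=1;  out ∅∪∅=∅
  n13('eaca'): parent n12 fail=16; on 'a' 16→0 → fail=0;  out ∅∪∅=∅
  n19('cddb'): parent n18 fail=0; on 'b' 0 → fail=8;  out {4}∪∅={4}
  n22('ccbc'): parent n21 fail=24; on 'c' 24 → fail=25;  out ∅∪{6}={6}
  n7('eebea'): parent n6 fail=1; on 'a' 1 → fail=11;  out {1}∪∅={1}
  n14('eacab'): parent n13 fail=0; on 'b' 0 → fail=8;  out ∅∪∅=∅
  n23('ccbcb'): parent n22 fail=25; on 'b' 25→9→16 → fail=24;  out {5}∪{7}={5,7}
  n15('eacabe'): parent n14 fail=8; on 'e' 8→0 → fail=1;  out {3}∪∅={3}

Scan:
i=0 'e': node 0→1
i=1 'a': node 1→11
i=2 'b': node 11→8 (fail-walked)
i=3 'b': node 8→8 (fail-walked)
i=4 'c': node 8→9
i=5 'c': node 9→10  → match P2@[3:5]
i=6 'b': node 10→21 (fail-walked)  → match P7@[5:6]
i=7 'e': node 21→1 (fail-walked)
i=8 'e': node 1→2
i=9 'b': node 2→5
i=10 'e': node 5→6
i=11 'a': node 6→7  → match P1@[7:11]
i=12 'e': node 7→1 (fail-walked)
i=13 'e': node 1→2
i=14 'e': node 2→2 (fail-walked)
i=15 'b': node 2→5
i=16 'e': node 5→6
i=17 'a': node 6→7  → match P1@[13:17]
i=18 'c': node 7→12 (fail-walked)
i=19 'd': node 12→17 (fail-walked)
i=20 'd': node 17→18
i=21 'b': node 18→19  → match P4@[18:21]
i=22 'c': node 19→9 (fail-walked)
i=23 'b': node 9→24 (fail-walked)  → match P7@[22:23]
i=24 'e': node 24→1 (fail-walked)
i=25 'c': node 1→16 (fail-walked)
i=26 'e': node 16→1 (fail-walked)
i=27 'e': node 1→2
i=28 'c': node 2→3
i=29 'b': node 3→4  → match P0@[26:29],P7@[28:29]
i=30 'd': node 4→0 (fail-walked)
i=31 'c': node 0→16
i=32 'c': node 16→20
i=33 'e': node 20→1 (fail-walked)
i=34 'd': node 1→0 (fail-walked)
i=35 'c': node 0→16
i=36 'b': node 16→24  → match P7@[35:36]
i=37 'c': node 24→25  → match P6@[35:37]
i=38 'c': node 25→10 (fail-walked)  → match P2@[36:38]
i=39 'a': node 10→0 (fail-walked)
i=40 'c': node 0→16
i=41 'c': node 16→20
i=42 'b': node 20→21  → match P7@[41:42]

All matches (sorted): [[5,2],[6,7],[11,1],[17,1],[21,4],[23,7],[29,0],[29,7],[36,7],[37,6],[38,2],[42,7]]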